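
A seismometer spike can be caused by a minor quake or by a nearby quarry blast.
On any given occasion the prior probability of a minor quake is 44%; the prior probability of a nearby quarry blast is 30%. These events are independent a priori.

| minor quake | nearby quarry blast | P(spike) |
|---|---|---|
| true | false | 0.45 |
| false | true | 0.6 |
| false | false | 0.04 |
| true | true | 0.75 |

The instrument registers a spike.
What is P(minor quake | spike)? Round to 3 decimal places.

P(minor quake | spike) ≈ 0.671

P(spike) = 0.04×0.56×0.7 + 0.6×0.56×0.3 + 0.45×0.44×0.7 + 0.75×0.44×0.3 = 0.015680 + 0.100800 + 0.138600 + 0.099000 = 0.354080
The minor quake-present share is 0.138600 + 0.099000 = 0.237600.
So P(minor quake | spike) = 0.237600/0.354080 ≈ 0.671.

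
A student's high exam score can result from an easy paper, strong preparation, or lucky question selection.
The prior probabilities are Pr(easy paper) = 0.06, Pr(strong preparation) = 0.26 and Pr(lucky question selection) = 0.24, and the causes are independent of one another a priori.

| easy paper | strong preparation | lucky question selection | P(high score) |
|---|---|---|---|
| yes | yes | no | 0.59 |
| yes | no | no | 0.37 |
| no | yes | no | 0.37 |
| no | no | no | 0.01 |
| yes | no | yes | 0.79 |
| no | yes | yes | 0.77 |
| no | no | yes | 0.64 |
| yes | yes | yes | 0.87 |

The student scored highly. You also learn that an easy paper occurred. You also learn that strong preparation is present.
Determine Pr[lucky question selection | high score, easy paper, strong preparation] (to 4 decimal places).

Pr[lucky question selection | high score, easy paper, strong preparation] ≈ 0.3177

By total probability over both values of lucky question selection:
  P(high score | easy paper, strong preparation) = 0.59*0.76 + 0.87*0.24
        = 0.448400 + 0.208800 = 0.657200
Configurations with lucky question selection contribute 0.208800, so
  P(lucky question selection | high score, easy paper, strong preparation) = 0.208800 / 0.657200 ≈ 0.3177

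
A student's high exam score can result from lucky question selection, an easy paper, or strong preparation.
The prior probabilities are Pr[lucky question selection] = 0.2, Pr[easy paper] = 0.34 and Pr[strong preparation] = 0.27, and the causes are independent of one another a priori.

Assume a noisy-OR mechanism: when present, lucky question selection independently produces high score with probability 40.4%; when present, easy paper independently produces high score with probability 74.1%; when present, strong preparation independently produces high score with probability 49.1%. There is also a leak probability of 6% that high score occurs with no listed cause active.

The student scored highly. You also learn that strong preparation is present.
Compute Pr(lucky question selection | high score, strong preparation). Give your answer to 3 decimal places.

Pr(lucky question selection | high score, strong preparation) ≈ 0.234

Under noisy-OR, P(high score | causes) = 1 − (1−0.06)·∏(1−qᵢ) over the active causes.
Sum P(high score|·) weighted by the priors over the 4 (lucky question selection, easy paper) configurations:
  P(high score | strong preparation) = 0.52154×0.8×0.66 + 0.876079×0.8×0.34 + 0.714838×0.2×0.66 + 0.926143×0.2×0.34
        = 0.275373 + 0.238293 + 0.094359 + 0.062978 = 0.671003
The terms with lucky question selection present sum to 0.157337, so
  P(lucky question selection | high score, strong preparation) = 0.157337 / 0.671003 ≈ 0.234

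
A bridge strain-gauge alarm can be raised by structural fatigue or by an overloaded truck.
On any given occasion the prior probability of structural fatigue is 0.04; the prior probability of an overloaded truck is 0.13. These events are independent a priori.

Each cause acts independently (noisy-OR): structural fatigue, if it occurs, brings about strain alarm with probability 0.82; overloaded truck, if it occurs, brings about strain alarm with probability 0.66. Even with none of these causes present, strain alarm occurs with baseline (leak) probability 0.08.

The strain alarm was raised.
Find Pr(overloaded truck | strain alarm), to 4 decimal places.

Pr(overloaded truck | strain alarm) ≈ 0.4861

Under noisy-OR, P(strain alarm | causes) = 1 − (1−0.08)·∏(1−qᵢ) over the active causes.
P(strain alarm) = 0.08·0.96·0.87 + 0.6872·0.96·0.13 + 0.8344·0.04·0.87 + 0.943696·0.04·0.13 = 0.066816 + 0.085763 + 0.029037 + 0.004907 = 0.186523
The overloaded truck-present share is 0.085763 + 0.004907 = 0.090670.
So P(overloaded truck | strain alarm) = 0.090670/0.186523 ≈ 0.4861.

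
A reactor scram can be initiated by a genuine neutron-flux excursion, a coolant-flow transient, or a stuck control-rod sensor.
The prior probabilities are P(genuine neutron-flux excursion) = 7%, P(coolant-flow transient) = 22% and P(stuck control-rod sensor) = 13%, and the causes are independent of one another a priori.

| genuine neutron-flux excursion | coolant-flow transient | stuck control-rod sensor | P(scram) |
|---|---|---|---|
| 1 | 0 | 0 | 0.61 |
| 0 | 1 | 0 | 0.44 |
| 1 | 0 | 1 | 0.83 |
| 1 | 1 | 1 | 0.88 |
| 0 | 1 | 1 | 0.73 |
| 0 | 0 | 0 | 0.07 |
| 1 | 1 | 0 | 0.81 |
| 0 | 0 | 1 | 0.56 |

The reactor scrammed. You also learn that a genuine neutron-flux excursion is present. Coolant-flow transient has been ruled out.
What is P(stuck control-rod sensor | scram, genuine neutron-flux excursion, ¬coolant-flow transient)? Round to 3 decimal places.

P(scram | genuine neutron-flux excursion, ¬coolant-flow transient) = 0.61*0.87 + 0.83*0.13 = 0.530700 + 0.107900 = 0.638600
Of this, 0.107900 comes from 0.83*0.13 (the stuck control-rod sensor=true cases).
P(stuck control-rod sensor | scram, genuine neutron-flux excursion, ¬coolant-flow transient) = 0.107900 / 0.638600 ≈ 0.169

P(stuck control-rod sensor | scram, genuine neutron-flux excursion, ¬coolant-flow transient) ≈ 0.169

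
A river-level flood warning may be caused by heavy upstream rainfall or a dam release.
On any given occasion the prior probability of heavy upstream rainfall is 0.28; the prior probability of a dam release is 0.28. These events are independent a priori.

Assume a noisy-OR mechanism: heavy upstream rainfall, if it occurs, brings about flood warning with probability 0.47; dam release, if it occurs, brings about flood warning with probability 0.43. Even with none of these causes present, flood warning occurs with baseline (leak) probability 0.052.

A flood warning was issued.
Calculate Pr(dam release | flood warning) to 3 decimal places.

Pr(dam release | flood warning) ≈ 0.539

Under noisy-OR, P(flood warning | causes) = 1 − (1−0.052)·∏(1−qᵢ) over the active causes.
For the numerator, keep only dam release=true terms: 0.092663 + 0.055947 = 0.148610
The normalizing constant is 0.052*0.72*0.72 + 0.45964*0.72*0.28 + 0.49756*0.28*0.72 + 0.713609*0.28*0.28 = 0.275875
P(dam release | flood warning) = 0.148610/0.275875 ≈ 0.539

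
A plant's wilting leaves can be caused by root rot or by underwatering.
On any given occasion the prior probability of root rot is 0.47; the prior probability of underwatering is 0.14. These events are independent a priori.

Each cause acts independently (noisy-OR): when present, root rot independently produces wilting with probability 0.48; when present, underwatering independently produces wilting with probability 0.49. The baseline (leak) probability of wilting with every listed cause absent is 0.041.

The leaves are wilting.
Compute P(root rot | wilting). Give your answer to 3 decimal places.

Under noisy-OR, P(wilting | causes) = 1 − (1−0.041)·∏(1−qᵢ) over the active causes.
P(wilting) = 0.041·0.53·0.86 + 0.51091·0.53·0.14 + 0.50132·0.47·0.86 + 0.745673·0.47·0.14 = 0.018688 + 0.037910 + 0.202634 + 0.049065 = 0.308297
Of this, 0.251699 comes from 0.202634 + 0.049065 (the root rot=true cases).
Hence the posterior is 0.251699/0.308297 ≈ 0.816.

P(root rot | wilting) ≈ 0.816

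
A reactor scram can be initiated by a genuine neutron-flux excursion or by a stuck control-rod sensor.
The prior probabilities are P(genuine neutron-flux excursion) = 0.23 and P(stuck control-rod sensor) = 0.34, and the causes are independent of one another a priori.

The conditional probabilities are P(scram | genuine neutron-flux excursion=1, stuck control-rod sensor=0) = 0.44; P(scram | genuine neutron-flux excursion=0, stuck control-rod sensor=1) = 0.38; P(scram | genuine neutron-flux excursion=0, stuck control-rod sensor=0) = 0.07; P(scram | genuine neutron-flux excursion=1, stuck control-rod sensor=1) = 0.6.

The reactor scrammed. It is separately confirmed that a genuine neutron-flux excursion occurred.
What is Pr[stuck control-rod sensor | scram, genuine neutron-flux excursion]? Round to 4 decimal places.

Enumerate both values of stuck control-rod sensor and weight by the priors:
  P(scram | genuine neutron-flux excursion) = 0.44*0.66 + 0.6*0.34
        = 0.290400 + 0.204000 = 0.494400
The terms with stuck control-rod sensor present sum to 0.204000, so
  P(stuck control-rod sensor | scram, genuine neutron-flux excursion) = 0.204000 / 0.494400 ≈ 0.4126

Pr[stuck control-rod sensor | scram, genuine neutron-flux excursion] ≈ 0.4126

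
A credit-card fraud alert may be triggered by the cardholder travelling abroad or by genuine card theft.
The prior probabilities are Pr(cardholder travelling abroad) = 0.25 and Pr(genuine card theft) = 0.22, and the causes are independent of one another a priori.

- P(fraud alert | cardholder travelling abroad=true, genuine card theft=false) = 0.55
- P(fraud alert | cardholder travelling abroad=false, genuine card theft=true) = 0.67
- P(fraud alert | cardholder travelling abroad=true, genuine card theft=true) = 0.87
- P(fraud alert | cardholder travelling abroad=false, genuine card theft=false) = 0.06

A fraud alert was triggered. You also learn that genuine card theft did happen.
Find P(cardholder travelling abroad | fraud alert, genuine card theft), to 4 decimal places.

P(cardholder travelling abroad | fraud alert, genuine card theft) ≈ 0.3021

Numerator (weight on configurations with cardholder travelling abroad): 0.87×0.25 = 0.217500
Denominator P(fraud alert | genuine card theft): 0.67×0.75 + 0.87×0.25 = 0.720000
Posterior = 0.217500 / 0.720000 ≈ 0.3021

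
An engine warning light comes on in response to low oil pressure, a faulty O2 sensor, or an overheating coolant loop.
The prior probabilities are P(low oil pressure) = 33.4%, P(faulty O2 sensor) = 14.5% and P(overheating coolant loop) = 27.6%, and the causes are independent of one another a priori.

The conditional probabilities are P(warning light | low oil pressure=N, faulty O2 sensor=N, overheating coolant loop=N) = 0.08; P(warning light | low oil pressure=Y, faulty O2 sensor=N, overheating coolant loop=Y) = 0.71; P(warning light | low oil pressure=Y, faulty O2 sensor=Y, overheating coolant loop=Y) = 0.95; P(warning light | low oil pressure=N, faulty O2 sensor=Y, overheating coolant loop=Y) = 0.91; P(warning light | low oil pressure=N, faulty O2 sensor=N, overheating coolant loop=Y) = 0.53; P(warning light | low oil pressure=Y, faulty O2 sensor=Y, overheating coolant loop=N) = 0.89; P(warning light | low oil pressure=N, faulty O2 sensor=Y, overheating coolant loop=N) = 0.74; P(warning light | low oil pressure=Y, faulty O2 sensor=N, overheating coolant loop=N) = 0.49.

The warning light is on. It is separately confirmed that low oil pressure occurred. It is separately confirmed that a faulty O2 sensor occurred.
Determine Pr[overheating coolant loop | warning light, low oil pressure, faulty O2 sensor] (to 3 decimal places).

Weight on overheating coolant loop=true, given the evidence: 0.95*0.276 = 0.262200
Normalizer over all consistent configurations: 0.89*0.724 + 0.95*0.276 = 0.906560
Posterior = 0.262200 / 0.906560 ≈ 0.289

Pr[overheating coolant loop | warning light, low oil pressure, faulty O2 sensor] ≈ 0.289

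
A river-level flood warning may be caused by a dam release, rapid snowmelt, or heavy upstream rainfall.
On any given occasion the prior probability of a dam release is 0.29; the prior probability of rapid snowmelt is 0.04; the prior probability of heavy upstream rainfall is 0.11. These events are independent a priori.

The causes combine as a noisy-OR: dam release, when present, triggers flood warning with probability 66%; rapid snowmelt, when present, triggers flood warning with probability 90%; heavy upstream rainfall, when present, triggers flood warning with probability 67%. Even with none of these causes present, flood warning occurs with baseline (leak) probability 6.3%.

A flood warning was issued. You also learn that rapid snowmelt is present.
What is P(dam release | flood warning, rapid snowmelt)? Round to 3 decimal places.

Under noisy-OR, P(flood warning | causes) = 1 − (1−0.063)·∏(1−qᵢ) over the active causes.
P(flood warning | rapid snowmelt) = 0.9063*0.71*0.89 + 0.969079*0.71*0.11 + 0.968142*0.29*0.89 + 0.989487*0.29*0.11 = 0.572691 + 0.075685 + 0.249877 + 0.031565 = 0.929818
The dam release-present share is 0.249877 + 0.031565 = 0.281442.
Hence the posterior is 0.281442/0.929818 ≈ 0.303.

P(dam release | flood warning, rapid snowmelt) ≈ 0.303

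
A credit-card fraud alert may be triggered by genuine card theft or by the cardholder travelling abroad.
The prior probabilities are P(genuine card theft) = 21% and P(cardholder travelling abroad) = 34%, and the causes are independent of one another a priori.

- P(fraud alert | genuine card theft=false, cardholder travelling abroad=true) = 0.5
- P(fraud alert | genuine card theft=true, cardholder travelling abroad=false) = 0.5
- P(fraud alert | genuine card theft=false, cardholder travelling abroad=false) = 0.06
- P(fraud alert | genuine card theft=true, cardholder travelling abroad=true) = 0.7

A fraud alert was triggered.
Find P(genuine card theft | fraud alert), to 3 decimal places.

For the numerator, keep only genuine card theft=true terms: 0.069300 + 0.049980 = 0.119280
Normalizer over all consistent configurations: 0.06*0.79*0.66 + 0.5*0.79*0.34 + 0.5*0.21*0.66 + 0.7*0.21*0.34 = 0.284864
P(genuine card theft | fraud alert) = 0.119280/0.284864 ≈ 0.419

P(genuine card theft | fraud alert) ≈ 0.419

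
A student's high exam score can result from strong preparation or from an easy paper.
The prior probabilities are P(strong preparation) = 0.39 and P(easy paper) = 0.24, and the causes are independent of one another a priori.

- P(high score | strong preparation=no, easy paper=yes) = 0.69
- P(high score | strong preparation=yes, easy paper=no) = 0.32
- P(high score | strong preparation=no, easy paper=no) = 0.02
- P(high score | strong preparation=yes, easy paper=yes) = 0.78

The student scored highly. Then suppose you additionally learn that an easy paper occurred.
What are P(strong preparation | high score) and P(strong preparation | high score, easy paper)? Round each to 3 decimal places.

P(high score) = 0.02*0.61*0.76 + 0.69*0.61*0.24 + 0.32*0.39*0.76 + 0.78*0.39*0.24 = 0.009272 + 0.101016 + 0.094848 + 0.073008 = 0.278144
The strong preparation-present share is 0.094848 + 0.073008 = 0.167856.
Hence the posterior is 0.167856/0.278144 ≈ 0.603.

Now condition on the additional information:
Enumerate both values of strong preparation and weight by the priors:
  P(high score | easy paper) = 0.69·0.61 + 0.78·0.39
        = 0.420900 + 0.304200 = 0.725100
Configurations with strong preparation contribute 0.304200, so
  P(strong preparation | high score, easy paper) = 0.304200 / 0.725100 ≈ 0.420
The drop from 0.603 to 0.420 is the explaining-away (discounting) effect.

P(strong preparation | high score) ≈ 0.603; P(strong preparation | high score, easy paper) ≈ 0.420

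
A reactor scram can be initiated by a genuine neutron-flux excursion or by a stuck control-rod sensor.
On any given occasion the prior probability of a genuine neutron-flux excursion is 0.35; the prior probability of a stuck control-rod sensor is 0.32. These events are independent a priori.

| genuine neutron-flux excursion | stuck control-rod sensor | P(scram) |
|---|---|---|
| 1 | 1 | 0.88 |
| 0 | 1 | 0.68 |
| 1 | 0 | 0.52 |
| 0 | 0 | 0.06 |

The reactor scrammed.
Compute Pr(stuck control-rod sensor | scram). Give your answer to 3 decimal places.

Pr(stuck control-rod sensor | scram) ≈ 0.615

For the numerator, keep only stuck control-rod sensor=true terms: 0.141440 + 0.098560 = 0.240000
Normalizer over all consistent configurations: 0.06·0.65·0.68 + 0.68·0.65·0.32 + 0.52·0.35·0.68 + 0.88·0.35·0.32 = 0.390280
P(stuck control-rod sensor | scram) = 0.240000/0.390280 ≈ 0.615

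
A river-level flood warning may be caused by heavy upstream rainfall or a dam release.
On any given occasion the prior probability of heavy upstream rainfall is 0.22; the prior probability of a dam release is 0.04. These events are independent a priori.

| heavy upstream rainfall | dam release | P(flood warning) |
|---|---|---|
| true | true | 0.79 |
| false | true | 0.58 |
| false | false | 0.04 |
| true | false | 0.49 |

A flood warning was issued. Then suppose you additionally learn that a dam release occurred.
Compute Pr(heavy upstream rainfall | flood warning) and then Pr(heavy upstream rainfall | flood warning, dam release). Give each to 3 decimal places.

For the numerator, keep only heavy upstream rainfall=true terms: 0.103488 + 0.006952 = 0.110440
The normalizing constant is 0.04×0.78×0.96 + 0.58×0.78×0.04 + 0.49×0.22×0.96 + 0.79×0.22×0.04 = 0.158488
Posterior = 0.110440 / 0.158488 ≈ 0.697

With the extra evidence:
Weight on heavy upstream rainfall=true, given the evidence: 0.79×0.22 = 0.173800
Normalizer over all consistent configurations: 0.58×0.78 + 0.79×0.22 = 0.626200
Posterior = 0.173800 / 0.626200 ≈ 0.278

Pr(heavy upstream rainfall | flood warning) ≈ 0.697; Pr(heavy upstream rainfall | flood warning, dam release) ≈ 0.278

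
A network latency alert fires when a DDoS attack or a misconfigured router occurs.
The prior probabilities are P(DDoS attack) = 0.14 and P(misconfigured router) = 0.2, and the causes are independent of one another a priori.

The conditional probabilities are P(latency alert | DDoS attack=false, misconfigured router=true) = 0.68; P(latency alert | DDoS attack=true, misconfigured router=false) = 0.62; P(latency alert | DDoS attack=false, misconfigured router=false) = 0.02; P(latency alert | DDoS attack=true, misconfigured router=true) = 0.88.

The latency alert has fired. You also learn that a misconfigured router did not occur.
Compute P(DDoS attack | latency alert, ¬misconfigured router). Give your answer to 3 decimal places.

P(DDoS attack | latency alert, ¬misconfigured router) ≈ 0.835

P(latency alert | ¬misconfigured router) = 0.02×0.86 + 0.62×0.14 = 0.017200 + 0.086800 = 0.104000
Restricting to configurations with DDoS attack present: 0.62×0.14 = 0.086800.
Hence the posterior is 0.086800/0.104000 ≈ 0.835.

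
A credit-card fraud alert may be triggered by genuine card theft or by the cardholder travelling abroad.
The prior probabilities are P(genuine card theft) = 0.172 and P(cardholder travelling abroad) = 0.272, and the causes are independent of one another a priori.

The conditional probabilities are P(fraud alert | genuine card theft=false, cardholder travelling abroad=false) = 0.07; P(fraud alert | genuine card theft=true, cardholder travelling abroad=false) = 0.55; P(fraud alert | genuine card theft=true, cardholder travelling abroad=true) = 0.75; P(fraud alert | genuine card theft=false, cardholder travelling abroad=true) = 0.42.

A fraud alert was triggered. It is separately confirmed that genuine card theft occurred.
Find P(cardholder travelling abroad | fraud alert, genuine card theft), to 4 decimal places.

P(cardholder travelling abroad | fraud alert, genuine card theft) ≈ 0.3375

P(fraud alert | genuine card theft) = 0.55×0.728 + 0.75×0.272 = 0.400400 + 0.204000 = 0.604400
The cardholder travelling abroad-present share is 0.75×0.272 = 0.204000.
P(cardholder travelling abroad | fraud alert, genuine card theft) = 0.204000 / 0.604400 ≈ 0.3375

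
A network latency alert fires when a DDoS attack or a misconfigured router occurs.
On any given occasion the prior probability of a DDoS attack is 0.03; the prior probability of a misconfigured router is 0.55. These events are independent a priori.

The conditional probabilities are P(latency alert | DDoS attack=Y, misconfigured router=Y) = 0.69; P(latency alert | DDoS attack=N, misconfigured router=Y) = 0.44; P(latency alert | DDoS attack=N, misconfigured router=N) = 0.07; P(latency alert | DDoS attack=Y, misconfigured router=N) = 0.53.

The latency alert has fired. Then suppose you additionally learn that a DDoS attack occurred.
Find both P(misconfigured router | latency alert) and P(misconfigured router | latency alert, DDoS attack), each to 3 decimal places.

P(latency alert) = 0.07·0.97·0.45 + 0.44·0.97·0.55 + 0.53·0.03·0.45 + 0.69·0.03·0.55 = 0.030555 + 0.234740 + 0.007155 + 0.011385 = 0.283835
Restricting to configurations with misconfigured router present: 0.234740 + 0.011385 = 0.246125.
P(misconfigured router | latency alert) = 0.246125 / 0.283835 ≈ 0.867

With the extra evidence:
By total probability over both values of misconfigured router:
  P(latency alert | DDoS attack) = 0.53×0.45 + 0.69×0.55
        = 0.238500 + 0.379500 = 0.618000
The terms with misconfigured router present sum to 0.379500, so
  P(misconfigured router | latency alert, DDoS attack) = 0.379500 / 0.618000 ≈ 0.614
Conditioning on DDoS attack lowers the posterior on misconfigured router: the classic explaining-away effect in a common-effect structure.

P(misconfigured router | latency alert) ≈ 0.867; P(misconfigured router | latency alert, DDoS attack) ≈ 0.614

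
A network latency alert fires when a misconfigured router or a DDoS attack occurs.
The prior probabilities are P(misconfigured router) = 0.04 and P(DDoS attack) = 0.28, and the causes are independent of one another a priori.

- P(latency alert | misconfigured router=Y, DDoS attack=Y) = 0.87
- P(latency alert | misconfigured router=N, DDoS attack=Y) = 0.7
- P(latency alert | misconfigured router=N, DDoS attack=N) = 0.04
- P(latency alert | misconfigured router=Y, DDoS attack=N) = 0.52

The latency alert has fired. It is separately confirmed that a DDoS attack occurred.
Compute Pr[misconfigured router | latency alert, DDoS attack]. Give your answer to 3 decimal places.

Sum P(latency alert|·) weighted by the priors over both values of misconfigured router:
  P(latency alert | DDoS attack) = 0.7×0.96 + 0.87×0.04
        = 0.672000 + 0.034800 = 0.706800
Configurations with misconfigured router contribute 0.034800, so
  P(misconfigured router | latency alert, DDoS attack) = 0.034800 / 0.706800 ≈ 0.049

Pr[misconfigured router | latency alert, DDoS attack] ≈ 0.049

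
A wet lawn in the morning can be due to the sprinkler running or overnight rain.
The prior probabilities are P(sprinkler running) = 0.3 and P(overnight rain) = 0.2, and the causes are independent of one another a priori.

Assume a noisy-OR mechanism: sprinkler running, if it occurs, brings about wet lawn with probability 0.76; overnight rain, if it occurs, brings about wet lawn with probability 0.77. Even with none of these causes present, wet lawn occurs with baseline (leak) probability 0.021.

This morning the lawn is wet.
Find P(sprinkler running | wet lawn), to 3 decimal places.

Under noisy-OR, P(wet lawn | causes) = 1 − (1−0.021)·∏(1−qᵢ) over the active causes.
P(wet lawn) = 0.021·0.7·0.8 + 0.77483·0.7·0.2 + 0.76504·0.3·0.8 + 0.945959·0.3·0.2 = 0.011760 + 0.108476 + 0.183610 + 0.056758 = 0.360604
Restricting to configurations with sprinkler running present: 0.183610 + 0.056758 = 0.240368.
Hence the posterior is 0.240368/0.360604 ≈ 0.667.

P(sprinkler running | wet lawn) ≈ 0.667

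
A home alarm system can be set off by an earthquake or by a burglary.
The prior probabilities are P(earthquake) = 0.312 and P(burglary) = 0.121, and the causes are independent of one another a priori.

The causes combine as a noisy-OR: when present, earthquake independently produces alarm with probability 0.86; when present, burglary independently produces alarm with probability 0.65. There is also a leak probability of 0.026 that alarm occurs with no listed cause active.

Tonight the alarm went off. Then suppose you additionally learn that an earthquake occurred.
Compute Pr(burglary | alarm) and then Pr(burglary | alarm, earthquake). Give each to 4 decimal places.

Pr(burglary | alarm) ≈ 0.2645; Pr(burglary | alarm, earthquake) ≈ 0.1318

Under noisy-OR, P(alarm | causes) = 1 − (1−0.026)·∏(1−qᵢ) over the active causes.
For the numerator, keep only burglary=true terms: 0.054869 + 0.035950 = 0.090819
The normalizing constant is 0.026*0.688*0.879 + 0.6591*0.688*0.121 + 0.86364*0.312*0.879 + 0.952274*0.312*0.121 = 0.343395
P(burglary | alarm) = 0.090819/0.343395 ≈ 0.2645

With the extra evidence:
P(alarm | earthquake) = 0.86364×0.879 + 0.952274×0.121 = 0.759140 + 0.115225 = 0.874365
Restricting to configurations with burglary present: 0.952274×0.121 = 0.115225.
P(burglary | alarm, earthquake) = 0.115225 / 0.874365 ≈ 0.1318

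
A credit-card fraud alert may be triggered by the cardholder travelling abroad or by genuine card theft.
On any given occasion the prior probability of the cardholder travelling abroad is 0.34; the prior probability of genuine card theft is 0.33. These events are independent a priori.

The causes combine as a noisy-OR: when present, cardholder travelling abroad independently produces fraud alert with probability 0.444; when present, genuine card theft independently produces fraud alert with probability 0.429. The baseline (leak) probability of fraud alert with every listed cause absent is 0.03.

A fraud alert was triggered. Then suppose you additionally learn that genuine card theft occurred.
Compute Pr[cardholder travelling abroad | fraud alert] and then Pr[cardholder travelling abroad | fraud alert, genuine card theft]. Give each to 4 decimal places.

Pr[cardholder travelling abroad | fraud alert] ≈ 0.6231; Pr[cardholder travelling abroad | fraud alert, genuine card theft] ≈ 0.4442

Under noisy-OR, P(fraud alert | causes) = 1 − (1−0.03)·∏(1−qᵢ) over the active causes.
Weight on cardholder travelling abroad=true, given the evidence: 0.104943 + 0.077648 = 0.182591
Normalizer over all consistent configurations: 0.03*0.66*0.67 + 0.44613*0.66*0.33 + 0.46068*0.34*0.67 + 0.692048*0.34*0.33 = 0.293024
P(cardholder travelling abroad | fraud alert) = 0.182591/0.293024 ≈ 0.6231

Now also conditioning on genuine card theft=true:
For the numerator, keep only cardholder travelling abroad=true terms: 0.692048*0.34 = 0.235296
Normalizer over all consistent configurations: 0.44613*0.66 + 0.692048*0.34 = 0.529742
Posterior = 0.235296 / 0.529742 ≈ 0.4442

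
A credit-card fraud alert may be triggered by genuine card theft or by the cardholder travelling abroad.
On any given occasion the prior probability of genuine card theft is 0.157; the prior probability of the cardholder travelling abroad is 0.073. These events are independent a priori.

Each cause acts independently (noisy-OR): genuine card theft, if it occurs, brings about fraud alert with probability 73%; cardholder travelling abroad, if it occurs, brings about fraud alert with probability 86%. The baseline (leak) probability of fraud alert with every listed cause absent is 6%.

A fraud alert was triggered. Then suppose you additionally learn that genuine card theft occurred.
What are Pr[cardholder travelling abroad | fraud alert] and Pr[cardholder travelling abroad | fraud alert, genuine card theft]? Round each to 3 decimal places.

Pr[cardholder travelling abroad | fraud alert] ≈ 0.293; Pr[cardholder travelling abroad | fraud alert, genuine card theft] ≈ 0.092

Under noisy-OR, P(fraud alert | causes) = 1 − (1−0.06)·∏(1−qᵢ) over the active causes.
P(fraud alert) = 0.06*0.843*0.927 + 0.8684*0.843*0.073 + 0.7462*0.157*0.927 + 0.964468*0.157*0.073 = 0.046888 + 0.053440 + 0.108601 + 0.011054 = 0.219983
Of this, 0.064494 comes from 0.053440 + 0.011054 (the cardholder travelling abroad=true cases).
So P(cardholder travelling abroad | fraud alert) = 0.064494/0.219983 ≈ 0.293.

Now also conditioning on genuine card theft=true:
For the numerator, keep only cardholder travelling abroad=true terms: 0.964468*0.073 = 0.070406
Denominator P(fraud alert | genuine card theft): 0.7462*0.927 + 0.964468*0.073 = 0.762133
P(cardholder travelling abroad | fraud alert, genuine card theft) = 0.070406/0.762133 ≈ 0.092
— genuine card theft explains away the evidence for cardholder travelling abroad.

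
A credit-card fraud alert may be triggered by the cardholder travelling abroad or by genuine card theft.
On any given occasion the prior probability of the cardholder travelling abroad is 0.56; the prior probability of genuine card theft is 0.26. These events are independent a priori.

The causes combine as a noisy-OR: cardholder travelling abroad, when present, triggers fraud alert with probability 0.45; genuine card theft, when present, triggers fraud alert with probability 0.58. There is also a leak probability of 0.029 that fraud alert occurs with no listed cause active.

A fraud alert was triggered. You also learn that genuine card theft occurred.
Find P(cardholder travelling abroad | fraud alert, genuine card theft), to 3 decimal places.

P(cardholder travelling abroad | fraud alert, genuine card theft) ≈ 0.625

Under noisy-OR, P(fraud alert | causes) = 1 − (1−0.029)·∏(1−qᵢ) over the active causes.
By total probability over both values of cardholder travelling abroad:
  P(fraud alert | genuine card theft) = 0.59218·0.44 + 0.775699·0.56
        = 0.260559 + 0.434391 = 0.694950
The terms with cardholder travelling abroad present sum to 0.434391, so
  P(cardholder travelling abroad | fraud alert, genuine card theft) = 0.434391 / 0.694950 ≈ 0.625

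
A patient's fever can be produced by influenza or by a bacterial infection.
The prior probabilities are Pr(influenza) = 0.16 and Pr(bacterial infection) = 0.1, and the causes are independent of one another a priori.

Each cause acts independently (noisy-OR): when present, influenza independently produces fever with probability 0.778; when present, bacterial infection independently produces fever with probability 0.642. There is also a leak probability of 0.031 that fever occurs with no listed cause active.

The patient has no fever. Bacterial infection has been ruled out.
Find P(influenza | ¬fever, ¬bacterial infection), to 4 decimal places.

Under noisy-OR, P(fever | causes) = 1 − (1−0.031)·∏(1−qᵢ) over the active causes.
By total probability over both values of influenza:
  P(¬fever | ¬bacterial infection) = 0.969·0.84 + 0.215118·0.16
        = 0.813960 + 0.034419 = 0.848379
Configurations with influenza contribute 0.034419, so
  P(influenza | ¬fever, ¬bacterial infection) = 0.034419 / 0.848379 ≈ 0.0406

P(influenza | ¬fever, ¬bacterial infection) ≈ 0.0406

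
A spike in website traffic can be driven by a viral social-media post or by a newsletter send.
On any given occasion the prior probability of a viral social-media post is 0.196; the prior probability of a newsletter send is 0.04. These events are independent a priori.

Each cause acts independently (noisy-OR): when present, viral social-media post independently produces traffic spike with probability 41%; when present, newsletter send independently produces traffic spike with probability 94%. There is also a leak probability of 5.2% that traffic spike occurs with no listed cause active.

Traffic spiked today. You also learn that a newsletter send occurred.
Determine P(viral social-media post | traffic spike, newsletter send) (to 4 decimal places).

Under noisy-OR, P(traffic spike | causes) = 1 − (1−0.052)·∏(1−qᵢ) over the active causes.
Sum P(traffic spike|·) weighted by the priors over both values of viral social-media post:
  P(traffic spike | newsletter send) = 0.94312×0.804 + 0.966441×0.196
        = 0.758268 + 0.189422 = 0.947690
Configurations with viral social-media post contribute 0.189422, so
  P(viral social-media post | traffic spike, newsletter send) = 0.189422 / 0.947690 ≈ 0.1999

P(viral social-media post | traffic spike, newsletter send) ≈ 0.1999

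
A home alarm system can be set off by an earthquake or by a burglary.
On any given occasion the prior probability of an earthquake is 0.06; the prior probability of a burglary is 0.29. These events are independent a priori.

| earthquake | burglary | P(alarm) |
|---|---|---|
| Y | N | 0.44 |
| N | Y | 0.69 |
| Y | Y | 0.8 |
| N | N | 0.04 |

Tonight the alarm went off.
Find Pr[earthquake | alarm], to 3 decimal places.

P(alarm) = 0.04×0.94×0.71 + 0.69×0.94×0.29 + 0.44×0.06×0.71 + 0.8×0.06×0.29 = 0.026696 + 0.188094 + 0.018744 + 0.013920 = 0.247454
Restricting to configurations with earthquake present: 0.018744 + 0.013920 = 0.032664.
Hence the posterior is 0.032664/0.247454 ≈ 0.132.

Pr[earthquake | alarm] ≈ 0.132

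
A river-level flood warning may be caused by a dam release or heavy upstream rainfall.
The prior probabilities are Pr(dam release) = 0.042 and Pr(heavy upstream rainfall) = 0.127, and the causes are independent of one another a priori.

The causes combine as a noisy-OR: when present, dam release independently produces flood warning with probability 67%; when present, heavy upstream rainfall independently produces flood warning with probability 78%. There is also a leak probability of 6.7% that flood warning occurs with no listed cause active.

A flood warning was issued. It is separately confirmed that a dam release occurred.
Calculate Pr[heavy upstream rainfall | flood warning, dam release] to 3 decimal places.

Under noisy-OR, P(flood warning | causes) = 1 − (1−0.067)·∏(1−qᵢ) over the active causes.
Enumerate both values of heavy upstream rainfall and weight by the priors:
  P(flood warning | dam release) = 0.69211×0.873 + 0.932264×0.127
        = 0.604212 + 0.118398 = 0.722610
Keeping only the heavy upstream rainfall-present terms gives 0.118398, so
  P(heavy upstream rainfall | flood warning, dam release) = 0.118398 / 0.722610 ≈ 0.164

Pr[heavy upstream rainfall | flood warning, dam release] ≈ 0.164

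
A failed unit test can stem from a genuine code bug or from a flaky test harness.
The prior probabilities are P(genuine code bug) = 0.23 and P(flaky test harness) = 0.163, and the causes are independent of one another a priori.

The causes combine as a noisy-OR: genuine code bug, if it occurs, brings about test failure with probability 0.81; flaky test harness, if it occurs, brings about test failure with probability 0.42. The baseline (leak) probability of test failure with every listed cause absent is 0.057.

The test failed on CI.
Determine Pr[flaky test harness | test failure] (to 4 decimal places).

Pr[flaky test harness | test failure] ≈ 0.3172

Under noisy-OR, P(test failure | causes) = 1 − (1−0.057)·∏(1−qᵢ) over the active causes.
For the numerator, keep only flaky test harness=true terms: 0.056864 + 0.033594 = 0.090458
Normalizer over all consistent configurations: 0.057×0.77×0.837 + 0.45306×0.77×0.163 + 0.82083×0.23×0.837 + 0.896081×0.23×0.163 = 0.285212
P(flaky test harness | test failure) = 0.090458/0.285212 ≈ 0.3172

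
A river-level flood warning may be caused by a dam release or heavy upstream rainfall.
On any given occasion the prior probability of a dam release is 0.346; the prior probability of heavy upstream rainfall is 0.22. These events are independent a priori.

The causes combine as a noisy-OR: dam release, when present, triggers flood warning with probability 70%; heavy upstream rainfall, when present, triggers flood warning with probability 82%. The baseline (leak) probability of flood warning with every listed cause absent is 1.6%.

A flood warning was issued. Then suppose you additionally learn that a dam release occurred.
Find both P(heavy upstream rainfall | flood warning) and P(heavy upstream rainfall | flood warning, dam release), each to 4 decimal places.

Under noisy-OR, P(flood warning | causes) = 1 − (1−0.016)·∏(1−qᵢ) over the active causes.
P(flood warning) = 0.016*0.654*0.78 + 0.82288*0.654*0.22 + 0.7048*0.346*0.78 + 0.946864*0.346*0.22 = 0.008162 + 0.118396 + 0.190211 + 0.072075 = 0.388844
The heavy upstream rainfall-present share is 0.118396 + 0.072075 = 0.190471.
P(heavy upstream rainfall | flood warning) = 0.190471 / 0.388844 ≈ 0.4898

Now condition on the additional information:
Sum P(flood warning|·) weighted by the priors over both values of heavy upstream rainfall:
  P(flood warning | dam release) = 0.7048·0.78 + 0.946864·0.22
        = 0.549744 + 0.208310 = 0.758054
Keeping only the heavy upstream rainfall-present terms gives 0.208310, so
  P(heavy upstream rainfall | flood warning, dam release) = 0.208310 / 0.758054 ≈ 0.2748
Conditioning on dam release lowers the posterior on heavy upstream rainfall: the classic explaining-away effect in a common-effect structure.

P(heavy upstream rainfall | flood warning) ≈ 0.4898; P(heavy upstream rainfall | flood warning, dam release) ≈ 0.2748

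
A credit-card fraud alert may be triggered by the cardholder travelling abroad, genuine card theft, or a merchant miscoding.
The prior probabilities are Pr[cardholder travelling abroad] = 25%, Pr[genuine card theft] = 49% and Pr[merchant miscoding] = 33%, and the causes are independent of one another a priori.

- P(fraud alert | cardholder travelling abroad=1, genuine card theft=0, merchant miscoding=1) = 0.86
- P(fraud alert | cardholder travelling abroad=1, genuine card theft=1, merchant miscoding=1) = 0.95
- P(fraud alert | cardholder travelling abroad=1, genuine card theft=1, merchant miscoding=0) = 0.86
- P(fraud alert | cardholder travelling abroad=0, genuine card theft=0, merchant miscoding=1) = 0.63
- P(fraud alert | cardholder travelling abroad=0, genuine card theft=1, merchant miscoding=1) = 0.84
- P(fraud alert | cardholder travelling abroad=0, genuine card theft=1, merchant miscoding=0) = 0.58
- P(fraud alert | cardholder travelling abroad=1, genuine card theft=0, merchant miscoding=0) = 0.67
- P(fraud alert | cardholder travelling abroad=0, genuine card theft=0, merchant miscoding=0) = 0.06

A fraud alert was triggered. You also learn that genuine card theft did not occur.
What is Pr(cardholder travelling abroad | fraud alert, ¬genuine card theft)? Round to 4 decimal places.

For the numerator, keep only cardholder travelling abroad=true terms: 0.112225 + 0.070950 = 0.183175
Denominator P(fraud alert | ¬genuine card theft): 0.06·0.75·0.67 + 0.63·0.75·0.33 + 0.67·0.25·0.67 + 0.86·0.25·0.33 = 0.369250
P(cardholder travelling abroad | fraud alert, ¬genuine card theft) = 0.183175/0.369250 ≈ 0.4961

Pr(cardholder travelling abroad | fraud alert, ¬genuine card theft) ≈ 0.4961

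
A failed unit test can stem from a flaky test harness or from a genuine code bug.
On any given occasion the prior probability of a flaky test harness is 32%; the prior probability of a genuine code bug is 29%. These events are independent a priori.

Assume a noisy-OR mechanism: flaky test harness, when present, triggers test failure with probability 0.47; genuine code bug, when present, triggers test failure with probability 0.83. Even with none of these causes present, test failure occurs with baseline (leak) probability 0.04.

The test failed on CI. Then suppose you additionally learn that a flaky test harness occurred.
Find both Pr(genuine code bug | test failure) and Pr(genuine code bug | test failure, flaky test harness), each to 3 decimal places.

Under noisy-OR, P(test failure | causes) = 1 − (1−0.04)·∏(1−qᵢ) over the active causes.
Sum P(test failure|·) weighted by the priors over the 4 (flaky test harness, genuine code bug) configurations:
  P(test failure) = 0.04*0.68*0.71 + 0.8368*0.68*0.29 + 0.4912*0.32*0.71 + 0.913504*0.32*0.29
        = 0.019312 + 0.165017 + 0.111601 + 0.084773 = 0.380703
The terms with genuine code bug present sum to 0.249790, so
  P(genuine code bug | test failure) = 0.249790 / 0.380703 ≈ 0.656

With the extra evidence:
P(test failure | flaky test harness) = 0.4912·0.71 + 0.913504·0.29 = 0.348752 + 0.264916 = 0.613668
Of this, 0.264916 comes from 0.913504·0.29 (the genuine code bug=true cases).
P(genuine code bug | test failure, flaky test harness) = 0.264916 / 0.613668 ≈ 0.432

Pr(genuine code bug | test failure) ≈ 0.656; Pr(genuine code bug | test failure, flaky test harness) ≈ 0.432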